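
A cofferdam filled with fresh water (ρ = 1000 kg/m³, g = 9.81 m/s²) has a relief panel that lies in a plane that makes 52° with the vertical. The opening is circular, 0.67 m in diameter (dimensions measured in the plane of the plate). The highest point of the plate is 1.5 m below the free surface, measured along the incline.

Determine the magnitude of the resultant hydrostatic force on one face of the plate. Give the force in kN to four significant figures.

γ = ρg = 1000 × 9.81 = 9810 N/m³ = 9.81 kN/m³.
The plate makes 52° with the vertical, i.e. θ = 90° − 52° = 38° to the horizontal. Measuring y along the incline from the free-surface line, vertical depth h = y·sinθ with sinθ = 0.615661.
The centroid is at the centre, 0.335 m below the top of the plate, so y_c = 1.5 + 0.335 = 1.835 m and h_c = 1.835 × 0.615661 = 1.12974 m.
A = π(0.335)² = 0.352565 m².
Resultant F = γ·h_c·A = 9.81 × 1.12974 × 0.352565 = 3.90739 kN.

F ≈ 3.907 kN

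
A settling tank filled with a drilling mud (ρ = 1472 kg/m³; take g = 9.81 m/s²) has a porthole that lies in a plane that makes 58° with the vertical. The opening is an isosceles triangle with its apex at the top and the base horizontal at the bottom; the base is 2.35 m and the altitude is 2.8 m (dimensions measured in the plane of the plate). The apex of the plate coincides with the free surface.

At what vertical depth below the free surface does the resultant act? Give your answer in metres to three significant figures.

h_p = 1.11 m

γ = ρg = 1472 × 9.81 / 1000 = 14.44032 kN/m³.
The plate makes 58° with the vertical, i.e. θ = 90° − 58° = 32° to the horizontal. Measuring y along the incline from the free-surface line, vertical depth h = y·sinθ with sinθ = 0.529919.
With the apex up, the centroid sits 2h/3 = 2 × 2.8/3 = 1.86667 m below the apex, so y_c = 1.86667 m and h_c = 1.86667 × 0.529919 = 0.989184 m.
A = ½ × 2.35 × 2.8 = 3.29 m².
Resultant F = γ·h_c·A = 14.44032 × 0.989184 × 3.29 = 46.9948 kN.
I_c = b·h³/36 = 2.35 × 2.8³/36 = 1.43298 m⁴.
Centre of pressure: y_p = y_c + I_c/(y_c·A) = 1.86667 + 1.43298/(1.86667 × 3.29) = 1.86667 + 0.233333 = 2.1 m along the plane.
Vertically, h_p = y_p·sinθ = 2.1 × 0.529919 = 1.11283 m.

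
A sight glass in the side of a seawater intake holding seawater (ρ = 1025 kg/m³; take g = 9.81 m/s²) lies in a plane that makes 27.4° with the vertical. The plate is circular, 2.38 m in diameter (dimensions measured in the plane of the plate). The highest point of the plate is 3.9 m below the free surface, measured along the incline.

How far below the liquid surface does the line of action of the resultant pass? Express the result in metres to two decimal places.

h_p = 4.58 m

γ = ρg = 1025 × 9.81 / 1000 = 10.05525 kN/m³.
The plate makes 27.4° with the vertical, i.e. θ = 90° − 27.4° = 62.6° to the horizontal. Measuring y along the incline from the free-surface line, vertical depth h = y·sinθ with sinθ = 0.887815.
The centroid is at the centre, 1.19 m below the top of the plate, so y_c = 3.9 + 1.19 = 5.09 m and h_c = 5.09 × 0.887815 = 4.51898 m.
A = π(1.19)² = 4.44881 m².
Resultant F = γ·h_c·A = 10.05525 × 4.51898 × 4.44881 = 202.152 kN.
I_c = πr⁴/4 = π × 1.19⁴/4 = 1.57499 m⁴.
Centre of pressure: y_p = y_c + I_c/(y_c·A) = 5.09 + 1.57499/(5.09 × 4.44881) = 5.09 + 0.069553 = 5.15955 m along the plane.
Vertically, h_p = y_p·sinθ = 5.15955 × 0.887815 = 4.58073 m.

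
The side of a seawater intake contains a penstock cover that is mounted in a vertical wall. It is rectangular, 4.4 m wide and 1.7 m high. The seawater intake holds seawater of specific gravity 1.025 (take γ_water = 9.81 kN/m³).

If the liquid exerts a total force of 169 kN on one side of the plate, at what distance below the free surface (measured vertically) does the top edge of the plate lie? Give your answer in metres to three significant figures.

γ = 1.025 × 9.81 = 10.05525 kN/m³.
A = 4.4 × 1.7 = 7.48 m².
From F = γ·h_c·A, the centroid depth is h_c = 169/(10.05525 × 7.48) = 2.24694 m.
The centroid lies 1.7/2 = 0.85 m below the top edge, so the top edge sits at h_top = 2.24694 − 0.85 = 1.39694 m below the surface.

d_top ≈ 1.40 m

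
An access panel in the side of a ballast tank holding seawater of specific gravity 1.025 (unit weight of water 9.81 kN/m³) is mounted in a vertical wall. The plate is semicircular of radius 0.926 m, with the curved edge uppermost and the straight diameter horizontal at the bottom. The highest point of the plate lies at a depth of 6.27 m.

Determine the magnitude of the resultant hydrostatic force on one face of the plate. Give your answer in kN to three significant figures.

F ≈ 92.1 kN

γ = 1.025 × 9.81 = 10.05525 kN/m³.
The centroid lies 4r/(3π) = 0.393007 m above the diameter, so r − 4r/(3π) = 0.926 − 0.393007 = 0.532993 m below the topmost point, so the centroid depth is h_c = 6.27 + 0.532993 = 6.80299 m.
A = πr²/2 = π × 0.926²/2 = 1.34692 m².
Resultant F = γ·h_c·A = 10.05525 × 6.80299 × 1.34692 = 92.1371 kN.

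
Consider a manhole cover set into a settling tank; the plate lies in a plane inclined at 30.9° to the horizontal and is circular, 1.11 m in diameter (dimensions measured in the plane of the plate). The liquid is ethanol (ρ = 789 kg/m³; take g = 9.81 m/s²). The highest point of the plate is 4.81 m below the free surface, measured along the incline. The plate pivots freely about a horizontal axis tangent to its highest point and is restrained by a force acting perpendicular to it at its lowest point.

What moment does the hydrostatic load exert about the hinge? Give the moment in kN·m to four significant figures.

γ = ρg = 789 × 9.81 / 1000 = 7.74009 kN/m³.
Let θ = 30.9° be the plate's angle to the horizontal; measure y along the incline from where the plane meets the free surface. Vertical depth h = y·sinθ with sinθ = 0.513541.
The centroid is at the centre, 0.555 m below the top of the plate, so y_c = 4.81 + 0.555 = 5.365 m and h_c = 5.365 × 0.513541 = 2.75515 m.
A = π(0.555)² = 0.967689 m².
Resultant F = γ·h_c·A = 7.74009 × 2.75515 × 0.967689 = 20.6361 kN.
I_c = πr⁴/4 = π × 0.555⁴/4 = 0.0745181 m⁴.
Centre of pressure: y_p = y_c + I_c/(y_c·A) = 5.365 + 0.0745181/(5.365 × 0.967689) = 5.365 + 0.0143534 = 5.37935 m along the plane.
The resultant acts 0.555 + 0.0143534 = 0.569353 m (along the plate) below the hinge at the top edge, so the moment about the hinge is M = F × 0.569353 = 20.6361 × 0.569353 = 11.7492 kN·m.

M ≈ 11.75 kN·m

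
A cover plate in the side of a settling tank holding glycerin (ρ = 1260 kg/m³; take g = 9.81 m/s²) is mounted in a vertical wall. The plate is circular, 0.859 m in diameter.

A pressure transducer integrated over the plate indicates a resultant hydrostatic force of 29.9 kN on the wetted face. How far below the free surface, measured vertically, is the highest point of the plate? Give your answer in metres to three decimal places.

γ = ρg = 1260 × 9.81 / 1000 = 12.3606 kN/m³.
A = π(0.4295)² = 0.57953 m².
From F = γ·h_c·A, the centroid depth is h_c = 29.9/(12.3606 × 0.57953) = 4.17403 m.
The centroid is at the centre, 0.4295 m below the top of the plate, so the highest point sits at h_top = 4.17403 − 0.4295 = 3.74453 m below the surface.

d_top ≈ 3.745 m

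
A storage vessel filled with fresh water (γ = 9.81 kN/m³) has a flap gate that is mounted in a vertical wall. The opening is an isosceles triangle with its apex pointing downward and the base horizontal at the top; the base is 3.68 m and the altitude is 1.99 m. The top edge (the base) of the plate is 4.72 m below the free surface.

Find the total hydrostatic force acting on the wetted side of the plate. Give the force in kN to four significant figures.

γ = 9.81 kN/m³.
With the apex down, the centroid sits h/3 = 1.99/3 = 0.663333 m below the base (the top edge), so the centroid depth is h_c = 4.72 + 0.663333 = 5.38333 m.
A = ½ × 3.68 × 1.99 = 3.6616 m².
Resultant F = γ·h_c·A = 9.81 × 5.38333 × 3.6616 = 193.371 kN.

F ≈ 193.4 kN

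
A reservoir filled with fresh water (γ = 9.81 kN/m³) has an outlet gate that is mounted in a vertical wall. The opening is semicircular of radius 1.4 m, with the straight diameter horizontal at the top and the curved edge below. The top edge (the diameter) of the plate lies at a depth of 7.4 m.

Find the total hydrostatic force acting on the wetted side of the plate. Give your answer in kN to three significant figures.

γ = 9.81 kN/m³.
The centroid of a semicircle lies 4r/(3π) = 0.594178 m from the diameter, here below the top edge, so the centroid depth is h_c = 7.4 + 0.594178 = 7.99418 m.
A = πr²/2 = π × 1.4²/2 = 3.07876 m².
Resultant F = γ·h_c·A = 9.81 × 7.99418 × 3.07876 = 241.445 kN.

F ≈ 241 kN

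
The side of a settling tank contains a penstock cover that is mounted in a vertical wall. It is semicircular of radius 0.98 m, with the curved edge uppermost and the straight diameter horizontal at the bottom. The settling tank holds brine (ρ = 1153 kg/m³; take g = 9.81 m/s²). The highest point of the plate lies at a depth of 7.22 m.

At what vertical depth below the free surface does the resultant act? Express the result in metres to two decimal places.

γ = ρg = 1153 × 9.81 / 1000 = 11.31093 kN/m³.
The centroid lies 4r/(3π) = 0.415925 m above the diameter, so r − 4r/(3π) = 0.98 − 0.415925 = 0.564075 m below the topmost point, so the centroid depth is h_c = 7.22 + 0.564075 = 7.78407 m.
A = πr²/2 = π × 0.98²/2 = 1.50859 m².
Resultant F = γ·h_c·A = 11.31093 × 7.78407 × 1.50859 = 132.824 kN.
I_c = (π/8 − 8/(9π))·r⁴ = 0.109757 × 0.98⁴ = 0.101236 m⁴.
Centre of pressure: y_p = y_c + I_c/(y_c·A) = 7.78407 + 0.101236/(7.78407 × 1.50859) = 7.78407 + 0.00862099 = 7.79269 m along the plane.

h_p = 7.79 m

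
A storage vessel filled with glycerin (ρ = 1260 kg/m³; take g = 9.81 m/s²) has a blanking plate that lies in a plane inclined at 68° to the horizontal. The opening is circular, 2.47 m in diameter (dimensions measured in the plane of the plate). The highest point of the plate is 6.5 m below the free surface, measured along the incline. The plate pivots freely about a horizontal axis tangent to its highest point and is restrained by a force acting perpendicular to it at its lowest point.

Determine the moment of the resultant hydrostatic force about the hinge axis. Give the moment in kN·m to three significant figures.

M ≈ 546 kN·m

γ = ρg = 1260 × 9.81 / 1000 = 12.3606 kN/m³.
Let θ = 68° be the plate's angle to the horizontal; measure y along the incline from where the plane meets the free surface. Vertical depth h = y·sinθ with sinθ = 0.927184.
The centroid is at the centre, 1.235 m below the top of the plate, so y_c = 6.5 + 1.235 = 7.735 m and h_c = 7.735 × 0.927184 = 7.17177 m.
A = π(1.235)² = 4.79164 m².
Resultant F = γ·h_c·A = 12.3606 × 7.17177 × 4.79164 = 424.766 kN.
I_c = πr⁴/4 = π × 1.235⁴/4 = 1.82708 m⁴.
Centre of pressure: y_p = y_c + I_c/(y_c·A) = 7.735 + 1.82708/(7.735 × 4.79164) = 7.735 + 0.0492962 = 7.7843 m along the plane.
The resultant acts 1.235 + 0.0492962 = 1.2843 m (along the plate) below the hinge at the top edge, so the moment about the hinge is M = F × 1.2843 = 424.766 × 1.2843 = 545.527 kN·m.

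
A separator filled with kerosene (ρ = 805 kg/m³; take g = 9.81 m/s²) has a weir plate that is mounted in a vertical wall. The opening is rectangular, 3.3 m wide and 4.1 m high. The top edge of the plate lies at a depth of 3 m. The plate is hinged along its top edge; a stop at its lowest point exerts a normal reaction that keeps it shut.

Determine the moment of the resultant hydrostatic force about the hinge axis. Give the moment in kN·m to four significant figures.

M ≈ 1256 kN·m

γ = ρg = 805 × 9.81 / 1000 = 7.89705 kN/m³.
The centroid lies 4.1/2 = 2.05 m below the top edge, so the centroid depth is h_c = 3 + 2.05 = 5.05 m.
A = 3.3 × 4.1 = 13.53 m².
Resultant F = γ·h_c·A = 7.89705 × 5.05 × 13.53 = 539.578 kN.
I_c = b·h³/12 = 3.3 × 4.1³/12 = 18.9533 m⁴.
Centre of pressure: y_p = y_c + I_c/(y_c·A) = 5.05 + 18.9533/(5.05 × 13.53) = 5.05 + 0.277393 = 5.32739 m along the plane.
The resultant acts 2.05 + 0.277393 = 2.32739 m (along the plate) below the hinge at the top edge, so the moment about the hinge is M = F × 2.32739 = 539.578 × 2.32739 = 1255.81 kN·m.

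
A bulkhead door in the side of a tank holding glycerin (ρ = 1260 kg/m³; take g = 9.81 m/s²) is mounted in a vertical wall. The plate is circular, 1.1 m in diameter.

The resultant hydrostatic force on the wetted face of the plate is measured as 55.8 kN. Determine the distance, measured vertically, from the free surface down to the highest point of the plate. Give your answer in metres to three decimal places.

d_top ≈ 4.200 m

γ = ρg = 1260 × 9.81 / 1000 = 12.3606 kN/m³.
A = π(0.55)² = 0.950332 m².
From F = γ·h_c·A, the centroid depth is h_c = 55.8/(12.3606 × 0.950332) = 4.75028 m.
The centroid is at the centre, 0.55 m below the top of the plate, so the highest point sits at h_top = 4.75028 − 0.55 = 4.20028 m below the surface.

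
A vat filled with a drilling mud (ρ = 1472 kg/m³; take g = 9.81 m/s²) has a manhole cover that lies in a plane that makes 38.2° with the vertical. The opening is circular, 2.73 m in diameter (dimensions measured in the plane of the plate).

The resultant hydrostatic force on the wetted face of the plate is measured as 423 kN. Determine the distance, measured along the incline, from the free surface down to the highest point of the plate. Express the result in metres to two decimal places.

y_top ≈ 5.00 m

γ = ρg = 1472 × 9.81 / 1000 = 14.44032 kN/m³.
A = π(1.365)² = 5.85349 m².
From F = γ·h_c·A, the centroid depth is h_c = 423/(14.44032 × 5.85349) = 5.00436 m.
The plate makes 38.2° with the vertical, i.e. θ = 90° − 38.2° = 51.8° to the horizontal. Measuring y along the incline from the free-surface line, vertical depth h = y·sinθ with sinθ = 0.785857.
Along the incline, y_c = h_c/sinθ = 5.00436/0.785857 = 6.36803 m.
The centroid is at the centre, 1.365 m below the top of the plate, so the highest point sits at y_top = 6.36803 − 1.365 = 5.00303 m along the incline.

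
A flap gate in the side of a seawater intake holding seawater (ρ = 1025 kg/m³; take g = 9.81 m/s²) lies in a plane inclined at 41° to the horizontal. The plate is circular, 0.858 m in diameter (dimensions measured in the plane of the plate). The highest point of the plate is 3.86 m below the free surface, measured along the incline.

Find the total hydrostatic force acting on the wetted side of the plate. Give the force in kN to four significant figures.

F ≈ 16.36 kN

γ = ρg = 1025 × 9.81 / 1000 = 10.05525 kN/m³.
Let θ = 41° be the plate's angle to the horizontal; measure y along the incline from where the plane meets the free surface. Vertical depth h = y·sinθ with sinθ = 0.656059.
The centroid is at the centre, 0.429 m below the top of the plate, so y_c = 3.86 + 0.429 = 4.289 m and h_c = 4.289 × 0.656059 = 2.81384 m.
A = π(0.429)² = 0.578182 m².
Resultant F = γ·h_c·A = 10.05525 × 2.81384 × 0.578182 = 16.359 kN.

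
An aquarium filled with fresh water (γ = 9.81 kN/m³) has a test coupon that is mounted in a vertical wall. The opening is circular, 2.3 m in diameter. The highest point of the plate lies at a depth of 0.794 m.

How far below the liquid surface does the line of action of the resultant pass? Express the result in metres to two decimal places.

γ = 9.81 kN/m³.
The centroid is at the centre, 1.15 m below the top of the plate, so the centroid depth is h_c = 0.794 + 1.15 = 1.944 m.
A = π(1.15)² = 4.15476 m².
Resultant F = γ·h_c·A = 9.81 × 1.944 × 4.15476 = 79.2339 kN.
I_c = πr⁴/4 = π × 1.15⁴/4 = 1.37367 m⁴.
Centre of pressure: y_p = y_c + I_c/(y_c·A) = 1.944 + 1.37367/(1.944 × 4.15476) = 1.944 + 0.170075 = 2.11408 m along the plane.

h_p = 2.11 m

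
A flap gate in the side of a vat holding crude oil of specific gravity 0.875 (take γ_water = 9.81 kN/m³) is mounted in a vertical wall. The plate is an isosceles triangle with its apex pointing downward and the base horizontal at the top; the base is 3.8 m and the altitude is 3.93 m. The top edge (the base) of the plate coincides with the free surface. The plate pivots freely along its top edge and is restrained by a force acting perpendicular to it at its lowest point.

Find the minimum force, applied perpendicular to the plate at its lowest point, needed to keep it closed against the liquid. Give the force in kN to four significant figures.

γ = 0.875 × 9.81 = 8.58375 kN/m³.
With the apex down, the centroid sits h/3 = 3.93/3 = 1.31 m below the base (the top edge), so the centroid depth is h_c = 1.31 m.
A = ½ × 3.8 × 3.93 = 7.467 m².
Resultant F = γ·h_c·A = 8.58375 × 1.31 × 7.467 = 83.9643 kN.
I_c = b·h³/36 = 3.8 × 3.93³/36 = 6.40706 m⁴.
Centre of pressure: y_p = y_c + I_c/(y_c·A) = 1.31 + 6.40706/(1.31 × 7.467) = 1.31 + 0.655 = 1.965 m along the plane.
The resultant acts 1.31 + 0.655 = 1.965 m (along the plate) below the hinge at the top edge, so the moment about the hinge is M = F × 1.965 = 83.9643 × 1.965 = 164.99 kN·m.
A normal force at the bottom, 3.93 m from the hinge, must supply this moment: P = 164.99/3.93 = 41.9822 kN.

P ≈ 41.98 kN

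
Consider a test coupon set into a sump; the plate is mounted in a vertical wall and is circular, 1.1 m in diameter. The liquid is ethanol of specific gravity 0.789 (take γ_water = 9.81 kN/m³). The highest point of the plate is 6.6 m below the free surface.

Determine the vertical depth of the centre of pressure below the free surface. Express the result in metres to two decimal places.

γ = 0.789 × 9.81 = 7.74009 kN/m³.
The centroid is at the centre, 0.55 m below the top of the plate, so the centroid depth is h_c = 6.6 + 0.55 = 7.15 m.
A = π(0.55)² = 0.950332 m².
Resultant F = γ·h_c·A = 7.74009 × 7.15 × 0.950332 = 52.5929 kN.
I_c = πr⁴/4 = π × 0.55⁴/4 = 0.0718688 m⁴.
Centre of pressure: y_p = y_c + I_c/(y_c·A) = 7.15 + 0.0718688/(7.15 × 0.950332) = 7.15 + 0.0105769 = 7.16058 m along the plane.

h_p = 7.16 m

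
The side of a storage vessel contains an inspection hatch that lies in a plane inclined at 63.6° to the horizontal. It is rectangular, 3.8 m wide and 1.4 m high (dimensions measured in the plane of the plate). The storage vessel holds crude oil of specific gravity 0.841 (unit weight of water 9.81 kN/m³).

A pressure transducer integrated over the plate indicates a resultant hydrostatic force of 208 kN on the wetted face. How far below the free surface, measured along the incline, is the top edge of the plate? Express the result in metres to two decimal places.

y_top ≈ 4.59 m

γ = 0.841 × 9.81 = 8.25021 kN/m³.
A = 3.8 × 1.4 = 5.32 m².
From F = γ·h_c·A, the centroid depth is h_c = 208/(8.25021 × 5.32) = 4.739 m.
Let θ = 63.6° be the plate's angle to the horizontal; measure y along the incline from where the plane meets the free surface. Vertical depth h = y·sinθ with sinθ = 0.895712.
Along the incline, y_c = h_c/sinθ = 4.739/0.895712 = 5.29076 m.
The centroid lies 1.4/2 = 0.7 m below the top edge, so the top edge sits at y_top = 5.29076 − 0.7 = 4.59076 m along the incline.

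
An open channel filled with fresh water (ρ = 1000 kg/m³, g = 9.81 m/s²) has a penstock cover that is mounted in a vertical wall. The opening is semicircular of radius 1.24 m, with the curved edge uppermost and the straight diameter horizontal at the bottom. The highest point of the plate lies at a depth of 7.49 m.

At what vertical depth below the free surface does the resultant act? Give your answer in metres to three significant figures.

γ = ρg = 1000 × 9.81 = 9810 N/m³ = 9.81 kN/m³.
The centroid lies 4r/(3π) = 0.526272 m above the diameter, so r − 4r/(3π) = 1.24 − 0.526272 = 0.713728 m below the topmost point, so the centroid depth is h_c = 7.49 + 0.713728 = 8.20373 m.
A = πr²/2 = π × 1.24²/2 = 2.41526 m².
Resultant F = γ·h_c·A = 9.81 × 8.20373 × 2.41526 = 194.377 kN.
I_c = (π/8 − 8/(9π))·r⁴ = 0.109757 × 1.24⁴ = 0.259489 m⁴.
Centre of pressure: y_p = y_c + I_c/(y_c·A) = 8.20373 + 0.259489/(8.20373 × 2.41526) = 8.20373 + 0.0130962 = 8.21683 m along the plane.

h_p = 8.22 m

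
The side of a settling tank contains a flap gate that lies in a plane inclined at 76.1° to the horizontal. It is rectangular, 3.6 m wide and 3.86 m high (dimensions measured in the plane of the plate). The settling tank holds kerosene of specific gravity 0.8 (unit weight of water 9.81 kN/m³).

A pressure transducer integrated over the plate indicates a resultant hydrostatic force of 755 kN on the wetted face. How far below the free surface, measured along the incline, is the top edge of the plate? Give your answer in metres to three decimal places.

γ = 0.8 × 9.81 = 7.848 kN/m³.
A = 3.6 × 3.86 = 13.896 m².
From F = γ·h_c·A, the centroid depth is h_c = 755/(7.848 × 13.896) = 6.92306 m.
Let θ = 76.1° be the plate's angle to the horizontal; measure y along the incline from where the plane meets the free surface. Vertical depth h = y·sinθ with sinθ = 0.970716.
Along the incline, y_c = h_c/sinθ = 6.92306/0.970716 = 7.13191 m.
The centroid lies 3.86/2 = 1.93 m below the top edge, so the top edge sits at y_top = 7.13191 − 1.93 = 5.20191 m along the incline.

y_top ≈ 5.202 m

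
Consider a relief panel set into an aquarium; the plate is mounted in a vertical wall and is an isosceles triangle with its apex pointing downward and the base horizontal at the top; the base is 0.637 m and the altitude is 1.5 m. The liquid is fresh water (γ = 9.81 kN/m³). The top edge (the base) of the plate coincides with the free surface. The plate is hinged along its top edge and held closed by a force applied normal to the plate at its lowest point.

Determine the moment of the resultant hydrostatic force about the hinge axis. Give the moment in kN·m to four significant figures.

M ≈ 1.758 kN·m

γ = 9.81 kN/m³.
With the apex down, the centroid sits h/3 = 1.5/3 = 0.5 m below the base (the top edge), so the centroid depth is h_c = 0.5 m.
A = ½ × 0.637 × 1.5 = 0.47775 m².
Resultant F = γ·h_c·A = 9.81 × 0.5 × 0.47775 = 2.34336 kN.
I_c = b·h³/36 = 0.637 × 1.5³/36 = 0.0597188 m⁴.
Centre of pressure: y_p = y_c + I_c/(y_c·A) = 0.5 + 0.0597188/(0.5 × 0.47775) = 0.5 + 0.25 = 0.75 m along the plane.
The resultant acts 0.5 + 0.25 = 0.75 m (along the plate) below the hinge at the top edge, so the moment about the hinge is M = F × 0.75 = 2.34336 × 0.75 = 1.75752 kN·m.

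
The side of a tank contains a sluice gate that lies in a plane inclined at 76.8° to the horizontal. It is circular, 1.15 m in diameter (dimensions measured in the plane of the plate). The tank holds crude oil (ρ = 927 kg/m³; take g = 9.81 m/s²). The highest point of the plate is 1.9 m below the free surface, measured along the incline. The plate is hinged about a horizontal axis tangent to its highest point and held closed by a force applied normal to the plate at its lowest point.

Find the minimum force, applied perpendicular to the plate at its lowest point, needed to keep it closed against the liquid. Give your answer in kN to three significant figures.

γ = ρg = 927 × 9.81 / 1000 = 9.09387 kN/m³.
Let θ = 76.8° be the plate's angle to the horizontal; measure y along the incline from where the plane meets the free surface. Vertical depth h = y·sinθ with sinθ = 0.973579.
The centroid is at the centre, 0.575 m below the top of the plate, so y_c = 1.9 + 0.575 = 2.475 m and h_c = 2.475 × 0.973579 = 2.40961 m.
A = π(0.575)² = 1.03869 m².
Resultant F = γ·h_c·A = 9.09387 × 2.40961 × 1.03869 = 22.7605 kN.
I_c = πr⁴/4 = π × 0.575⁴/4 = 0.0858541 m⁴.
Centre of pressure: y_p = y_c + I_c/(y_c·A) = 2.475 + 0.0858541/(2.475 × 1.03869) = 2.475 + 0.0333964 = 2.5084 m along the plane.
The resultant acts 0.575 + 0.0333964 = 0.608396 m (along the plate) below the hinge at the top edge, so the moment about the hinge is M = F × 0.608396 = 22.7605 × 0.608396 = 13.8474 kN·m.
A normal force at the bottom, 1.15 m from the hinge, must supply this moment: P = 13.8474/1.15 = 12.0412 kN.

P ≈ 12.0 kN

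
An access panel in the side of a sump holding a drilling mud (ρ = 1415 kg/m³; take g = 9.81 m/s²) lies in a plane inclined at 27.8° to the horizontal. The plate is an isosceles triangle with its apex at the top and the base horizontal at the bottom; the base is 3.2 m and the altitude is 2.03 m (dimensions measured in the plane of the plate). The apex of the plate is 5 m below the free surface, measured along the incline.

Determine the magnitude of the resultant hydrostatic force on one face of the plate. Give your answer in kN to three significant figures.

F ≈ 134 kN

γ = ρg = 1415 × 9.81 / 1000 = 13.88115 kN/m³.
Let θ = 27.8° be the plate's angle to the horizontal; measure y along the incline from where the plane meets the free surface. Vertical depth h = y·sinθ with sinθ = 0.466387.
With the apex up, the centroid sits 2h/3 = 2 × 2.03/3 = 1.35333 m below the apex, so y_c = 5 + 1.35333 = 6.35333 m and h_c = 6.35333 × 0.466387 = 2.96311 m.
A = ½ × 3.2 × 2.03 = 3.248 m².
Resultant F = γ·h_c·A = 13.88115 × 2.96311 × 3.248 = 133.595 kN.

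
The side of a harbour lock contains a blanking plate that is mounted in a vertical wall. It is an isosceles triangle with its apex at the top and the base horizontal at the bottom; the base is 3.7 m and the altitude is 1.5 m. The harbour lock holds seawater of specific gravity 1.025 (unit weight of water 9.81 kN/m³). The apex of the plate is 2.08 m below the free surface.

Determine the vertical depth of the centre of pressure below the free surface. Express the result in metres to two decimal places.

h_p = 3.12 m

γ = 1.025 × 9.81 = 10.05525 kN/m³.
With the apex up, the centroid sits 2h/3 = 2 × 1.5/3 = 1 m below the apex, so the centroid depth is h_c = 2.08 + 1 = 3.08 m.
A = ½ × 3.7 × 1.5 = 2.775 m².
Resultant F = γ·h_c·A = 10.05525 × 3.08 × 2.775 = 85.9422 kN.
I_c = b·h³/36 = 3.7 × 1.5³/36 = 0.346875 m⁴.
Centre of pressure: y_p = y_c + I_c/(y_c·A) = 3.08 + 0.346875/(3.08 × 2.775) = 3.08 + 0.0405844 = 3.12058 m along the plane.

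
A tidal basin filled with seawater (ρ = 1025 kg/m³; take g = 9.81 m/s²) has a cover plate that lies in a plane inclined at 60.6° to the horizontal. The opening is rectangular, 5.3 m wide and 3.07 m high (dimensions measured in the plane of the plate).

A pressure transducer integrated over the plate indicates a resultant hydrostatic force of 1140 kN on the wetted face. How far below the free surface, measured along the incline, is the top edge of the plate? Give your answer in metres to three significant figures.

y_top ≈ 6.46 m

γ = ρg = 1025 × 9.81 / 1000 = 10.05525 kN/m³.
A = 5.3 × 3.07 = 16.271 m².
From F = γ·h_c·A, the centroid depth is h_c = 1140/(10.05525 × 16.271) = 6.96783 m.
Let θ = 60.6° be the plate's angle to the horizontal; measure y along the incline from where the plane meets the free surface. Vertical depth h = y·sinθ with sinθ = 0.871214.
Along the incline, y_c = h_c/sinθ = 6.96783/0.871214 = 7.99784 m.
The centroid lies 3.07/2 = 1.535 m below the top edge, so the top edge sits at y_top = 7.99784 − 1.535 = 6.46284 m along the incline.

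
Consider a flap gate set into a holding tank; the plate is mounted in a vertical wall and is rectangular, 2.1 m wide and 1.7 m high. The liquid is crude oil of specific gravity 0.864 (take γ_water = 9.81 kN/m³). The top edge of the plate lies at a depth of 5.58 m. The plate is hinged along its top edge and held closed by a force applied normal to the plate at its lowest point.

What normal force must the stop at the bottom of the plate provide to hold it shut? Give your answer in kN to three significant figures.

P ≈ 102 kN

γ = 0.864 × 9.81 = 8.47584 kN/m³.
The centroid lies 1.7/2 = 0.85 m below the top edge, so the centroid depth is h_c = 5.58 + 0.85 = 6.43 m.
A = 2.1 × 1.7 = 3.57 m².
Resultant F = γ·h_c·A = 8.47584 × 6.43 × 3.57 = 194.564 kN.
I_c = b·h³/12 = 2.1 × 1.7³/12 = 0.859775 m⁴.
Centre of pressure: y_p = y_c + I_c/(y_c·A) = 6.43 + 0.859775/(6.43 × 3.57) = 6.43 + 0.0374546 = 6.46745 m along the plane.
The resultant acts 0.85 + 0.0374546 = 0.887455 m (along the plate) below the hinge at the top edge, so the moment about the hinge is M = F × 0.887455 = 194.564 × 0.887455 = 172.667 kN·m.
A normal force at the bottom, 1.7 m from the hinge, must supply this moment: P = 172.667/1.7 = 101.569 kN.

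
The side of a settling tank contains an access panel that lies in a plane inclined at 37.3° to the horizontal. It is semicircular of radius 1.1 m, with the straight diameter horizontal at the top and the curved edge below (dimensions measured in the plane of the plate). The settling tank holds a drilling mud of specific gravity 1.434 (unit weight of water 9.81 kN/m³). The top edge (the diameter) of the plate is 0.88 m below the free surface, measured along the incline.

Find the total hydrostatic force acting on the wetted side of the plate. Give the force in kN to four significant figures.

γ = 1.434 × 9.81 = 14.06754 kN/m³.
Let θ = 37.3° be the plate's angle to the horizontal; measure y along the incline from where the plane meets the free surface. Vertical depth h = y·sinθ with sinθ = 0.605988.
The centroid of a semicircle lies 4r/(3π) = 0.466854 m from the diameter, here below the top edge, so y_c = 0.88 + 0.466854 = 1.34685 m and h_c = 1.34685 × 0.605988 = 0.816175 m.
A = πr²/2 = π × 1.1²/2 = 1.90066 m².
Resultant F = γ·h_c·A = 14.06754 × 0.816175 × 1.90066 = 21.8226 kN.

F ≈ 21.82 kN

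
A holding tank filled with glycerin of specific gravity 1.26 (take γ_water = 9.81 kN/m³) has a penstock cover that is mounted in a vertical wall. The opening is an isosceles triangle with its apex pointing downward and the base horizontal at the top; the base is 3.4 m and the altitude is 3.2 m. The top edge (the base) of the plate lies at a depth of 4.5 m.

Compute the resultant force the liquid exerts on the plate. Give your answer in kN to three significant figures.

F ≈ 374 kN

γ = 1.26 × 9.81 = 12.3606 kN/m³.
With the apex down, the centroid sits h/3 = 3.2/3 = 1.06667 m below the base (the top edge), so the centroid depth is h_c = 4.5 + 1.06667 = 5.56667 m.
A = ½ × 3.4 × 3.2 = 5.44 m².
Resultant F = γ·h_c·A = 12.3606 × 5.56667 × 5.44 = 374.312 kN.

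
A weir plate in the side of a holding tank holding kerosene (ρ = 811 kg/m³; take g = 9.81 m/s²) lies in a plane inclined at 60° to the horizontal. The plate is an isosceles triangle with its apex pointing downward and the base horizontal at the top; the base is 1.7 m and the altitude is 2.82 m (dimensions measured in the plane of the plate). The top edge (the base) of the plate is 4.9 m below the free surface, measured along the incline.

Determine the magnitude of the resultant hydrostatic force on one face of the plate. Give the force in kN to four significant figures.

γ = ρg = 811 × 9.81 / 1000 = 7.95591 kN/m³.
Let θ = 60° be the plate's angle to the horizontal; measure y along the incline from where the plane meets the free surface. Vertical depth h = y·sinθ with sinθ = 0.866025.
With the apex down, the centroid sits h/3 = 2.82/3 = 0.94 m below the base (the top edge), so y_c = 4.9 + 0.94 = 5.84 m and h_c = 5.84 × 0.866025 = 5.05759 m.
A = ½ × 1.7 × 2.82 = 2.397 m².
Resultant F = γ·h_c·A = 7.95591 × 5.05759 × 2.397 = 96.4498 kN.

F ≈ 96.45 kN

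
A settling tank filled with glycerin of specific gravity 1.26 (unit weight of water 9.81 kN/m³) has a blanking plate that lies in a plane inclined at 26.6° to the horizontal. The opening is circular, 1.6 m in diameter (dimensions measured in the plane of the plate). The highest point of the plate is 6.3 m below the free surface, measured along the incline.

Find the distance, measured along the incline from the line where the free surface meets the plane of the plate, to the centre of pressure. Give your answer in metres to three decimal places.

y_p = 7.123 m

γ = 1.26 × 9.81 = 12.3606 kN/m³.
Let θ = 26.6° be the plate's angle to the horizontal; measure y along the incline from where the plane meets the free surface. Vertical depth h = y·sinθ with sinθ = 0.447759.
The centroid is at the centre, 0.8 m below the top of the plate, so y_c = 6.3 + 0.8 = 7.1 m and h_c = 7.1 × 0.447759 = 3.17909 m.
A = π(0.8)² = 2.01062 m².
Resultant F = γ·h_c·A = 12.3606 × 3.17909 × 2.01062 = 79.0082 kN.
I_c = πr⁴/4 = π × 0.8⁴/4 = 0.321699 m⁴.
Centre of pressure: y_p = y_c + I_c/(y_c·A) = 7.1 + 0.321699/(7.1 × 2.01062) = 7.1 + 0.0225352 = 7.12254 m along the plane.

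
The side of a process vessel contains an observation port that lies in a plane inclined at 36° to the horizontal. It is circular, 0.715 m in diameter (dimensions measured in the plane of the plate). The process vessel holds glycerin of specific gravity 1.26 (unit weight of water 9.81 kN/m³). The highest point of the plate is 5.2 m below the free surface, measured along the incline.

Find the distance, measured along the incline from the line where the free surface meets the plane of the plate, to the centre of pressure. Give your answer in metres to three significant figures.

y_p = 5.56 m

γ = 1.26 × 9.81 = 12.3606 kN/m³.
Let θ = 36° be the plate's angle to the horizontal; measure y along the incline from where the plane meets the free surface. Vertical depth h = y·sinθ with sinθ = 0.587785.
The centroid is at the centre, 0.3575 m below the top of the plate, so y_c = 5.2 + 0.3575 = 5.5575 m and h_c = 5.5575 × 0.587785 = 3.26662 m.
A = π(0.3575)² = 0.401515 m².
Resultant F = γ·h_c·A = 12.3606 × 3.26662 × 0.401515 = 16.2121 kN.
I_c = πr⁴/4 = π × 0.3575⁴/4 = 0.012829 m⁴.
Centre of pressure: y_p = y_c + I_c/(y_c·A) = 5.5575 + 0.012829/(5.5575 × 0.401515) = 5.5575 + 0.00574925 = 5.56325 m along the plane.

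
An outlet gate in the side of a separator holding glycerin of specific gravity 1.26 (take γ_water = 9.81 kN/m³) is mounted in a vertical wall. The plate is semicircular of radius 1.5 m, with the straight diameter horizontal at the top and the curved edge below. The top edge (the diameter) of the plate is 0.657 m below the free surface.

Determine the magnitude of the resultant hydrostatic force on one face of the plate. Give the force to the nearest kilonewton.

γ = 1.26 × 9.81 = 12.3606 kN/m³.
The centroid of a semicircle lies 4r/(3π) = 0.63662 m from the diameter, here below the top edge, so the centroid depth is h_c = 0.657 + 0.63662 = 1.29362 m.
A = πr²/2 = π × 1.5²/2 = 3.53429 m².
Resultant F = γ·h_c·A = 12.3606 × 1.29362 × 3.53429 = 56.513 kN.

F ≈ 57 kN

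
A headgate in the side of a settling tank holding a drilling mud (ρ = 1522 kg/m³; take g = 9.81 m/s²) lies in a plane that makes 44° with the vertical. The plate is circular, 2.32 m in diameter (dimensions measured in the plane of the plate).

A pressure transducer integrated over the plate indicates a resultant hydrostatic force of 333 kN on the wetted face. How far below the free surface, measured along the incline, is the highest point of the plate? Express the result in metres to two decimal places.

γ = ρg = 1522 × 9.81 / 1000 = 14.93082 kN/m³.
A = π(1.16)² = 4.22733 m².
From F = γ·h_c·A, the centroid depth is h_c = 333/(14.93082 × 4.22733) = 5.27587 m.
The plate makes 44° with the vertical, i.e. θ = 90° − 44° = 46° to the horizontal. Measuring y along the incline from the free-surface line, vertical depth h = y·sinθ with sinθ = 0.719340.
Along the incline, y_c = h_c/sinθ = 5.27587/0.719340 = 7.33432 m.
The centroid is at the centre, 1.16 m below the top of the plate, so the highest point sits at y_top = 7.33432 − 1.16 = 6.17432 m along the incline.

y_top ≈ 6.17 m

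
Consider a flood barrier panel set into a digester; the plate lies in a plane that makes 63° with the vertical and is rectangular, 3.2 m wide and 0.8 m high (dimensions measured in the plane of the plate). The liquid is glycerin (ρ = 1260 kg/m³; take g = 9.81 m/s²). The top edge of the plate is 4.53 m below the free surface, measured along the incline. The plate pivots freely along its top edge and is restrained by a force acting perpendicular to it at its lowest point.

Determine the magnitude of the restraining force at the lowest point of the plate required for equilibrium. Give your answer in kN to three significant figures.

P ≈ 36.4 kN

γ = ρg = 1260 × 9.81 / 1000 = 12.3606 kN/m³.
The plate makes 63° with the vertical, i.e. θ = 90° − 63° = 27° to the horizontal. Measuring y along the incline from the free-surface line, vertical depth h = y·sinθ with sinθ = 0.453990.
The centroid lies 0.8/2 = 0.4 m below the top edge, so y_c = 4.53 + 0.4 = 4.93 m and h_c = 4.93 × 0.453990 = 2.23817 m.
A = 3.2 × 0.8 = 2.56 m².
Resultant F = γ·h_c·A = 12.3606 × 2.23817 × 2.56 = 70.8227 kN.
I_c = b·h³/12 = 3.2 × 0.8³/12 = 0.136533 m⁴.
Centre of pressure: y_p = y_c + I_c/(y_c·A) = 4.93 + 0.136533/(4.93 × 2.56) = 4.93 + 0.0108181 = 4.94082 m along the plane.
The resultant acts 0.4 + 0.0108181 = 0.410818 m (along the plate) below the hinge at the top edge, so the moment about the hinge is M = F × 0.410818 = 70.8227 × 0.410818 = 29.0952 kN·m.
A normal force at the bottom, 0.8 m from the hinge, must supply this moment: P = 29.0952/0.8 = 36.369 kN.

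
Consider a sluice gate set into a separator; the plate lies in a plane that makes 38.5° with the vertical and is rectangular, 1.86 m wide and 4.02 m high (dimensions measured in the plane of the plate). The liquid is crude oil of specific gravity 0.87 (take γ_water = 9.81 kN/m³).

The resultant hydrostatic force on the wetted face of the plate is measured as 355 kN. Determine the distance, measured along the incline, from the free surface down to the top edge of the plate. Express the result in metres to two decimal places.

γ = 0.87 × 9.81 = 8.5347 kN/m³.
A = 1.86 × 4.02 = 7.4772 m².
From F = γ·h_c·A, the centroid depth is h_c = 355/(8.5347 × 7.4772) = 5.5629 m.
The plate makes 38.5° with the vertical, i.e. θ = 90° − 38.5° = 51.5° to the horizontal. Measuring y along the incline from the free-surface line, vertical depth h = y·sinθ with sinθ = 0.782608.
Along the incline, y_c = h_c/sinθ = 5.5629/0.782608 = 7.10816 m.
The centroid lies 4.02/2 = 2.01 m below the top edge, so the top edge sits at y_top = 7.10816 − 2.01 = 5.09816 m along the incline.

y_top ≈ 5.10 m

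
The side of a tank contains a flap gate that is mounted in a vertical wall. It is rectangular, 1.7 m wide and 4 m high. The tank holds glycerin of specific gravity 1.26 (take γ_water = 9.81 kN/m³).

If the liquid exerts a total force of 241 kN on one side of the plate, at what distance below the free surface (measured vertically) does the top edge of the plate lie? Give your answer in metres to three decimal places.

γ = 1.26 × 9.81 = 12.3606 kN/m³.
A = 1.7 × 4 = 6.8 m².
From F = γ·h_c·A, the centroid depth is h_c = 241/(12.3606 × 6.8) = 2.86727 m.
The centroid lies 4/2 = 2 m below the top edge, so the top edge sits at h_top = 2.86727 − 2 = 0.86727 m below the surface.

d_top ≈ 0.867 m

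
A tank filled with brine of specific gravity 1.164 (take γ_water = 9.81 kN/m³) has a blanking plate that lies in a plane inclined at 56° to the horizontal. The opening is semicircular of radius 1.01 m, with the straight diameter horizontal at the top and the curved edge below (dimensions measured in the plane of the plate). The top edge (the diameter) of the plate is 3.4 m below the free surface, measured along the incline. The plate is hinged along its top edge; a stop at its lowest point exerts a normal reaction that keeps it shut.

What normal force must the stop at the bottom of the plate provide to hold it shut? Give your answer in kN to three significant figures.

γ = 1.164 × 9.81 = 11.41884 kN/m³.
Let θ = 56° be the plate's angle to the horizontal; measure y along the incline from where the plane meets the free surface. Vertical depth h = y·sinθ with sinθ = 0.829038.
The centroid of a semicircle lies 4r/(3π) = 0.428657 m from the diameter, here below the top edge, so y_c = 3.4 + 0.428657 = 3.82866 m and h_c = 3.82866 × 0.829038 = 3.1741 m.
A = πr²/2 = π × 1.01²/2 = 1.60237 m².
Resultant F = γ·h_c·A = 11.41884 × 3.1741 × 1.60237 = 58.0772 kN.
I_c = (π/8 − 8/(9π))·r⁴ = 0.109757 × 1.01⁴ = 0.114214 m⁴.
Centre of pressure: y_p = y_c + I_c/(y_c·A) = 3.82866 + 0.114214/(3.82866 × 1.60237) = 3.82866 + 0.018617 = 3.84728 m along the plane.
The resultant acts 0.428657 + 0.018617 = 0.447274 m (along the plate) below the hinge at the top edge, so the moment about the hinge is M = F × 0.447274 = 58.0772 × 0.447274 = 25.9764 kN·m.
A normal force at the bottom, 1.01 m from the hinge, must supply this moment: P = 25.9764/1.01 = 25.7192 kN.

P ≈ 25.7 kN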